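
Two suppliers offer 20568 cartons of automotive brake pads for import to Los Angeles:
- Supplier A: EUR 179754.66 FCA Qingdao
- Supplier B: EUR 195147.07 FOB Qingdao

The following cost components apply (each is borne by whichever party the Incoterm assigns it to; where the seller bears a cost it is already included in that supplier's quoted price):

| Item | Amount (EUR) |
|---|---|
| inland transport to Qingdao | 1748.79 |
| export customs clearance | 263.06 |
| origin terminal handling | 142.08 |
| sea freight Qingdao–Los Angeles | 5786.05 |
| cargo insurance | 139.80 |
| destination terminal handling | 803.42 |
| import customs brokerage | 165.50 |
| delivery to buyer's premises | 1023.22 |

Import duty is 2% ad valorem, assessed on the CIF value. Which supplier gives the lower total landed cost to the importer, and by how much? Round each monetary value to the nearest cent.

Supplier A is cheaper by EUR 15555.34

Supplier A (FCA):
CIF value = FCA price + origin terminal + freight + insurance = 179754.66 + 142.08 + 5786.05 + 139.80 = 185822.59
Import duty = 185822.59 × 2% = 3716.45
Buyer bears (A): 142.08 + 5786.05 + 139.80 + 803.42 + 165.50 + 1023.22 = 8060.07
Landed cost (A) = invoice 179754.66 + 8060.07 + duty 3716.45 = 191531.18
Supplier B (FOB):
CIF value = FOB price + freight + insurance = 195147.07 + 5786.05 + 139.80 = 201072.92
Import duty = 201072.92 × 2% = 4021.46
Buyer bears (B): 5786.05 + 139.80 + 803.42 + 165.50 + 1023.22 = 7917.99
Landed cost (B) = invoice 195147.07 + 7917.99 + duty 4021.46 = 207086.52
Difference = |191531.18 − 207086.52| = 15555.34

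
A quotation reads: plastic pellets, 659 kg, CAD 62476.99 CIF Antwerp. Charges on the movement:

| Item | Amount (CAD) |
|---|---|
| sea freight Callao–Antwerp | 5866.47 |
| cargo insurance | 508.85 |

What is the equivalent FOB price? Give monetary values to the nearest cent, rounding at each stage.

From CIF to FOB, the seller no longer bears: freight, insurance.
FOB price = 62476.99 − 5866.47 − 508.85 = 56101.67

FOB price: CAD 56101.67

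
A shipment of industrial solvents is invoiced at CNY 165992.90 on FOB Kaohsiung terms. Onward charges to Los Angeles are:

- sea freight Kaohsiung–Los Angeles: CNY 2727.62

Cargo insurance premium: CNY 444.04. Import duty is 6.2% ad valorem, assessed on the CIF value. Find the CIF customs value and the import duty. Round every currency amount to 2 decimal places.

CIF = FOB price + freight + insurance
CIF = 165992.90 + 2727.62 + 444.04 = 169164.56
Import duty = 169164.56 × 6.2% = 10488.20

CIF value: CNY 169164.56; import duty: CNY 10488.20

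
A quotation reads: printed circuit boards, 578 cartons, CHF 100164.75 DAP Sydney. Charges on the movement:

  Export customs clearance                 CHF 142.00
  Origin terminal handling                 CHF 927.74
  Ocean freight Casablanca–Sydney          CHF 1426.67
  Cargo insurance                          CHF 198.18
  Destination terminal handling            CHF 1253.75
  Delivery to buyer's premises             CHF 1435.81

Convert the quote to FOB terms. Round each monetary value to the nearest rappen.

Not relevant to the conversion: export clearance, origin terminal — on the seller under both DAP and FOB; already in the DAP price and stays in the FOB price.
From DAP to FOB, the seller no longer bears: freight, insurance, destination terminal, delivery.
FOB price = 100164.75 − 1426.67 − 198.18 − 1253.75 − 1435.81 = 95850.34

FOB price: CHF 95850.34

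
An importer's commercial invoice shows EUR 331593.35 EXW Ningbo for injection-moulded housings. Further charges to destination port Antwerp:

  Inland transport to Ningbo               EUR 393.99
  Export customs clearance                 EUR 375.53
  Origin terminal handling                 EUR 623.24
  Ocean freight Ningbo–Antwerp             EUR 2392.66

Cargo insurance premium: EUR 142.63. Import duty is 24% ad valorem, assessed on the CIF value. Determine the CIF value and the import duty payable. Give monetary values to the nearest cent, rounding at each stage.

CIF = EXW price + pre-shipment costs + freight + insurance
CIF = 331593.35 + 393.99 + 375.53 + 623.24 + 2392.66 + 142.63 = 335521.40
Import duty = 335521.40 × 24% = 80525.14

CIF value: EUR 335521.40; import duty: EUR 80525.14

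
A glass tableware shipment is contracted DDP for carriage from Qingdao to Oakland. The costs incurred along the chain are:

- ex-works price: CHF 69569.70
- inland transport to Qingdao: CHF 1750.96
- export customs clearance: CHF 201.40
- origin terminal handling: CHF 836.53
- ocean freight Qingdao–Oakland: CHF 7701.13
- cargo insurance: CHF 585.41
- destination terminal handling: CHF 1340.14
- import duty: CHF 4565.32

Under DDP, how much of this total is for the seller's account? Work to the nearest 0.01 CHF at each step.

Seller's account: CHF 86550.59

DDP: the seller bears all costs including import duty.
Seller's account: goods 69569.70 + inland to port 1750.96 + export clearance 201.40 + origin terminal 836.53 + freight 7701.13 + insurance 585.41 + destination terminal 1340.14 + duty 4565.32 = 86550.59
Buyer's account: 0.00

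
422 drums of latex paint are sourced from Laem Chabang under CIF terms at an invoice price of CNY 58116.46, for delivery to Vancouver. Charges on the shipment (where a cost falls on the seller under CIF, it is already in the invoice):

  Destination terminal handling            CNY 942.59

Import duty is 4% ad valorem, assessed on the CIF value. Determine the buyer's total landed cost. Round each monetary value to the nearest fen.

Total landed cost: CNY 61383.71

CIF: the seller pays costs through ocean freight and marine insurance to the destination port.
The CIF price already equals the CIF value: 58116.46
Import duty = 58116.46 × 4% = 2324.66
Buyer bears: destination terminal 942.59 + duty 2324.66 = 3267.25
Landed cost = invoice 58116.46 + 3267.25 = 61383.71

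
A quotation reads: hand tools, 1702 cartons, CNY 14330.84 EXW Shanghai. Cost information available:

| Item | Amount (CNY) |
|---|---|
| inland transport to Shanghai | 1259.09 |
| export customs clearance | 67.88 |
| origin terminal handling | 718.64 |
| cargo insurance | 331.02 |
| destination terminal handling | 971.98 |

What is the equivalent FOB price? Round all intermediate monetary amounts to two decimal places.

Not relevant to the conversion: destination terminal, insurance — on the buyer under both terms; not part of either seller's price.
From EXW to FOB, the seller additionally bears: inland to port, export clearance, origin terminal.
FOB price = 14330.84 + 1259.09 + 67.88 + 718.64 = 16376.45

FOB price: CNY 16376.45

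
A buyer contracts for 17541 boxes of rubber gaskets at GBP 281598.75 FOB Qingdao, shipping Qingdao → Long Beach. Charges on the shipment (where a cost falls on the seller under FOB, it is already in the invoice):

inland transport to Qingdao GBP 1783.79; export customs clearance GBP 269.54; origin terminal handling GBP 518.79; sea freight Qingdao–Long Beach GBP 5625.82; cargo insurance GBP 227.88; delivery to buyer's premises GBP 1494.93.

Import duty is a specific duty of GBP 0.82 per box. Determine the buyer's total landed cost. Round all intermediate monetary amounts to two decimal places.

FOB: the seller bears costs until goods are on board at the origin port; the buyer bears freight, insurance and all costs thereafter.
Already in the invoice (seller's account under FOB): inland to port, export clearance, origin terminal — exclude.
CIF value = FOB price + freight + insurance = 281598.75 + 5625.82 + 227.88 = 287452.45
Import duty = 17541 × 0.82 = 14383.62
Buyer bears: freight 5625.82 + insurance 227.88 + delivery 1494.93 + duty 14383.62 = 21732.25
Landed cost = invoice 281598.75 + 21732.25 = 303331.00

Total landed cost: GBP 303331.00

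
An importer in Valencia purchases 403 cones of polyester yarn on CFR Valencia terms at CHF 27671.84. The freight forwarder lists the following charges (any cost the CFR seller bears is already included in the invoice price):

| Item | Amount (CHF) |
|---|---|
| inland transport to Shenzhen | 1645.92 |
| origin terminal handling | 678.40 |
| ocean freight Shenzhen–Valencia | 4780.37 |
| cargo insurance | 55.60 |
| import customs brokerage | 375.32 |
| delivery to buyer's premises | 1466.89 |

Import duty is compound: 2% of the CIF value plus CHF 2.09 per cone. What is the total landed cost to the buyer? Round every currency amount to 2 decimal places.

CFR: the seller pays costs through ocean freight to the destination port, but not insurance.
Already in the invoice (seller's account under CFR): inland to port, origin terminal, freight — exclude.
CIF value = CFR price + insurance = 27671.84 + 55.60 = 27727.44
Ad valorem component: 27727.44 × 2% = 554.55
Specific component: 403 × 2.09 = 842.27
Import duty = 554.55 + 842.27 = 1396.82
Buyer bears: insurance 55.60 + brokerage 375.32 + delivery 1466.89 + duty 1396.82 = 3294.63
Landed cost = invoice 27671.84 + 3294.63 = 30966.47

Total landed cost: CHF 30966.47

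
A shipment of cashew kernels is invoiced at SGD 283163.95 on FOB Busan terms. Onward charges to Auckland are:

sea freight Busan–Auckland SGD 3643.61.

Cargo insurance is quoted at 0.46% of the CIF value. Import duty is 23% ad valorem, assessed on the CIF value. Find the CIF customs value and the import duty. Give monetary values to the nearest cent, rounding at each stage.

CIF value: SGD 288132.97; import duty: SGD 66270.58

Let C be the CIF value. C = FOB price + freight + 0.46% × C
C − 0.46% × C = 283163.95 + 3643.61
0.9954 × C = 286807.56
C = 286807.56 / 0.9954 = 288132.97
Insurance premium = 0.46% × 288132.97 = 1325.41
Import duty = 288132.97 × 23% = 66270.58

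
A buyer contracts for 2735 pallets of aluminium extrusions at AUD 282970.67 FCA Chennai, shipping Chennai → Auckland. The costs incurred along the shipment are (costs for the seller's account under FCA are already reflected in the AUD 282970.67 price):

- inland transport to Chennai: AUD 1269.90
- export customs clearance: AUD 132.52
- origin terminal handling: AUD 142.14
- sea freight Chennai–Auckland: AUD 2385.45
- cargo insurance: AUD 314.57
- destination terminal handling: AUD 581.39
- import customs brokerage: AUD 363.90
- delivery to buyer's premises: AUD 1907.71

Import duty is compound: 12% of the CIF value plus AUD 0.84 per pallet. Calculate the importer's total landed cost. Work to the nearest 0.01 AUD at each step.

Total landed cost: AUD 325260.77

FCA: the seller delivers export-cleared goods to the carrier; the buyer bears costs from that point.
Already in the invoice (seller's account under FCA): inland to port, export clearance — exclude.
CIF value = FCA price + origin terminal + freight + insurance = 282970.67 + 142.14 + 2385.45 + 314.57 = 285812.83
Ad valorem component: 285812.83 × 12% = 34297.54
Specific component: 2735 × 0.84 = 2297.40
Import duty = 34297.54 + 2297.40 = 36594.94
Buyer bears: origin terminal 142.14 + freight 2385.45 + insurance 314.57 + destination terminal 581.39 + brokerage 363.90 + delivery 1907.71 + duty 36594.94 = 42290.10
Landed cost = invoice 282970.67 + 42290.10 = 325260.77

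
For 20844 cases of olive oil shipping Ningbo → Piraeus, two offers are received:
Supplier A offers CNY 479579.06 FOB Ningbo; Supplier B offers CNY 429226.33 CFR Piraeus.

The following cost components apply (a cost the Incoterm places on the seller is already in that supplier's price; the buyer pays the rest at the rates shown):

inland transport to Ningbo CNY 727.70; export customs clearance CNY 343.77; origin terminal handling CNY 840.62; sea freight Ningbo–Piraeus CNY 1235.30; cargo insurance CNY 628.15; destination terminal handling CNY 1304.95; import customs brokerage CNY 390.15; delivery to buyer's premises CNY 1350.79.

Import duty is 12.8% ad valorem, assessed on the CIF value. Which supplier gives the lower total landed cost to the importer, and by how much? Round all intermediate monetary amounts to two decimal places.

Supplier A (FOB):
CIF value = FOB price + freight + insurance = 479579.06 + 1235.30 + 628.15 = 481442.51
Import duty = 481442.51 × 12.8% = 61624.64
Buyer bears (A): 1235.30 + 628.15 + 1304.95 + 390.15 + 1350.79 = 4909.34
Landed cost (A) = invoice 479579.06 + 4909.34 + duty 61624.64 = 546113.04
Supplier B (CFR):
CIF value = CFR price + insurance = 429226.33 + 628.15 = 429854.48
Import duty = 429854.48 × 12.8% = 55021.37
Buyer bears (B): 628.15 + 1304.95 + 390.15 + 1350.79 = 3674.04
Landed cost (B) = invoice 429226.33 + 3674.04 + duty 55021.37 = 487921.74
Difference = |546113.04 − 487921.74| = 58191.30

Supplier B is cheaper by CNY 58191.30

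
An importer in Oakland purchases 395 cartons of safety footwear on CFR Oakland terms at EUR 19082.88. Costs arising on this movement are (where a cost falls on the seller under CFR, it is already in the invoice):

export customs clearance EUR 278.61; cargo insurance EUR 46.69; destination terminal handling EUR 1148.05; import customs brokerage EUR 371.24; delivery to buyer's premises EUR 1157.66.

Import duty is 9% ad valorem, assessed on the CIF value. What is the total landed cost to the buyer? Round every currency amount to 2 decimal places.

Total landed cost: EUR 23528.18

CFR: the seller pays costs through ocean freight to the destination port, but not insurance.
Already in the invoice (seller's account under CFR): export clearance — exclude.
CIF value = CFR price + insurance = 19082.88 + 46.69 = 19129.57
Import duty = 19129.57 × 9% = 1721.66
Buyer bears: insurance 46.69 + destination terminal 1148.05 + brokerage 371.24 + delivery 1157.66 + duty 1721.66 = 4445.30
Landed cost = invoice 19082.88 + 4445.30 = 23528.18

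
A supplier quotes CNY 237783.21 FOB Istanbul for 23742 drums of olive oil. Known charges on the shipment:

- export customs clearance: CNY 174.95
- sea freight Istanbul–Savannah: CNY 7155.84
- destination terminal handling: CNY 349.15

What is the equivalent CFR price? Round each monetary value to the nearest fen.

Not relevant to the conversion: export clearance — on the seller under both FOB and CFR; already in the FOB price and stays in the CFR price. destination terminal — on the buyer under both terms; not part of either seller's price.
From FOB to CFR, the seller additionally bears: freight.
CFR price = 237783.21 + 7155.84 = 244939.05

CFR price: CNY 244939.05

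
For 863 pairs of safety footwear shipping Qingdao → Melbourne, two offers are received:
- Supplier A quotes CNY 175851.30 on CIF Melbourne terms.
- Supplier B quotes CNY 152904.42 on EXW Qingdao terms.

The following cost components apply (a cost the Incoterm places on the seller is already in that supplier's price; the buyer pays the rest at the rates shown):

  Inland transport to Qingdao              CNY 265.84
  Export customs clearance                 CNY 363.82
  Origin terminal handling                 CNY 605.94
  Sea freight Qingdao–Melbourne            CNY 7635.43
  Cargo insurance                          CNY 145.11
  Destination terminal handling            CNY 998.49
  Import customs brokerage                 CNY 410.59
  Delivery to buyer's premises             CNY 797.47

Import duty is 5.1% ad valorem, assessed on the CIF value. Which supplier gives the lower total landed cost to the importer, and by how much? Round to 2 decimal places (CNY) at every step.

Supplier A (CIF):
The CIF price already equals the CIF value: 175851.30
Import duty = 175851.30 × 5.1% = 8968.42
Buyer bears (A): 998.49 + 410.59 + 797.47 = 2206.55
Landed cost (A) = invoice 175851.30 + 2206.55 + duty 8968.42 = 187026.27
Supplier B (EXW):
CIF value = EXW price + inland to port + export clearance + origin terminal + freight + insurance = 152904.42 + 265.84 + 363.82 + 605.94 + 7635.43 + 145.11 = 161920.56
Import duty = 161920.56 × 5.1% = 8257.95
Buyer bears (B): 265.84 + 363.82 + 605.94 + 7635.43 + 145.11 + 998.49 + 410.59 + 797.47 = 11222.69
Landed cost (B) = invoice 152904.42 + 11222.69 + duty 8257.95 = 172385.06
Difference = |187026.27 − 172385.06| = 14641.21

Supplier B is cheaper by CNY 14641.21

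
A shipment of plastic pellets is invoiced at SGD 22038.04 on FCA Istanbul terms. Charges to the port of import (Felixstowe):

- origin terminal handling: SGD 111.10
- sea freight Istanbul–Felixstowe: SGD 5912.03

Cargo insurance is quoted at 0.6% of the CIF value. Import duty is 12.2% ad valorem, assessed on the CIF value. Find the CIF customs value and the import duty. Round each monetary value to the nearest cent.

Let C be the CIF value. C = FCA price + pre-shipment costs + freight + 0.6% × C
C − 0.6% × C = 22038.04 + 111.10 + 5912.03
0.994 × C = 28061.17
C = 28061.17 / 0.994 = 28230.55
Insurance premium = 0.6% × 28230.55 = 169.38
Import duty = 28230.55 × 12.2% = 3444.13

CIF value: SGD 28230.55; import duty: SGD 3444.13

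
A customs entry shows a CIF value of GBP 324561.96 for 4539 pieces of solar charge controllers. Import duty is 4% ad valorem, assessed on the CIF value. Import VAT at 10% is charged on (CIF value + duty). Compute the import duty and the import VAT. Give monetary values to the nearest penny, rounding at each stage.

Import duty = 324561.96 × 4% = 12982.48
VAT base = CIF + duty = 324561.96 + 12982.48 = 337544.44
Import VAT = 337544.44 × 10% = 33754.44

Import duty: GBP 12982.48; import VAT: GBP 33754.44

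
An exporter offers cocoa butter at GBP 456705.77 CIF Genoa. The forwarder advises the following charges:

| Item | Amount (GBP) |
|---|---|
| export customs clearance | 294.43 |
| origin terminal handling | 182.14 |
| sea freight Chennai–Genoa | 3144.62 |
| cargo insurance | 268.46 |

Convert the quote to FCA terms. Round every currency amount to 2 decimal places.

Not relevant to the conversion: export clearance — on the seller under both CIF and FCA; already in the CIF price and stays in the FCA price.
From CIF to FCA, the seller no longer bears: origin terminal, freight, insurance.
FCA price = 456705.77 − 182.14 − 3144.62 − 268.46 = 453110.55

FCA price: GBP 453110.55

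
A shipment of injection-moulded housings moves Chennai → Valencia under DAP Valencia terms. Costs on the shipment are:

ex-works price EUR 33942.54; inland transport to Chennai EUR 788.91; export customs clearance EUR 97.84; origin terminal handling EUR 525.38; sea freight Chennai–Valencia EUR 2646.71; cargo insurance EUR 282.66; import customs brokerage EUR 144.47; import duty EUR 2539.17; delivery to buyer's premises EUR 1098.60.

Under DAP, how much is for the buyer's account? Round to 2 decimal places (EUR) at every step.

Buyer's account: EUR 2683.64

DAP: the seller bears all costs to the named destination except import duty and clearance.
Seller's account: goods 33942.54 + inland to port 788.91 + export clearance 97.84 + origin terminal 525.38 + freight 2646.71 + insurance 282.66 + delivery 1098.60 = 39382.64
Buyer's account: brokerage 144.47 + duty 2539.17 = 2683.64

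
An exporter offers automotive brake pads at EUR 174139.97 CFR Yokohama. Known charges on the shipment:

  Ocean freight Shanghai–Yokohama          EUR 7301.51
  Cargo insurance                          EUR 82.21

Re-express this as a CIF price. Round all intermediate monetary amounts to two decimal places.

Not relevant to the conversion: freight — on the seller under both CFR and CIF; already in the CFR price and stays in the CIF price.
From CFR to CIF, the seller additionally bears: insurance.
CIF price = 174139.97 + 82.21 = 174222.18

CIF price: EUR 174222.18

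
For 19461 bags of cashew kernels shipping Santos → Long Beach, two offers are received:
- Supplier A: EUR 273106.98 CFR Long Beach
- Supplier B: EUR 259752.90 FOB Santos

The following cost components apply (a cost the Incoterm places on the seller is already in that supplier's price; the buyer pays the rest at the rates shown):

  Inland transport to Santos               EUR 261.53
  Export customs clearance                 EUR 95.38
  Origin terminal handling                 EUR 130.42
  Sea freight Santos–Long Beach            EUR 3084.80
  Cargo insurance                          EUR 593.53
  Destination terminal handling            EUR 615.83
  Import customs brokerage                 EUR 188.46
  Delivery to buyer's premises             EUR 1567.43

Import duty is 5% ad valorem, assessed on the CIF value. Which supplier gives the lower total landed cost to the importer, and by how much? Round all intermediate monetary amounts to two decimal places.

Supplier A (CFR):
CIF value = CFR price + insurance = 273106.98 + 593.53 = 273700.51
Import duty = 273700.51 × 5% = 13685.03
Buyer bears (A): 593.53 + 615.83 + 188.46 + 1567.43 = 2965.25
Landed cost (A) = invoice 273106.98 + 2965.25 + duty 13685.03 = 289757.26
Supplier B (FOB):
CIF value = FOB price + freight + insurance = 259752.90 + 3084.80 + 593.53 = 263431.23
Import duty = 263431.23 × 5% = 13171.56
Buyer bears (B): 3084.80 + 593.53 + 615.83 + 188.46 + 1567.43 = 6050.05
Landed cost (B) = invoice 259752.90 + 6050.05 + duty 13171.56 = 278974.51
Difference = |289757.26 − 278974.51| = 10782.75

Supplier B is cheaper by EUR 10782.75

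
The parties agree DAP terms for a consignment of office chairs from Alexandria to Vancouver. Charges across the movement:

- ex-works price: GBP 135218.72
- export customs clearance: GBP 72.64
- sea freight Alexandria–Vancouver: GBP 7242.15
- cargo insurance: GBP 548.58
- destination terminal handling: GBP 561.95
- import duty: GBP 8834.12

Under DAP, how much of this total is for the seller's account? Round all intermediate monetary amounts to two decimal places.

DAP: the seller bears all costs to the named destination except import duty and clearance.
Seller's account: goods 135218.72 + export clearance 72.64 + freight 7242.15 + insurance 548.58 + destination terminal 561.95 = 143644.04
Buyer's account: duty 8834.12 = 8834.12

Seller's account: GBP 143644.04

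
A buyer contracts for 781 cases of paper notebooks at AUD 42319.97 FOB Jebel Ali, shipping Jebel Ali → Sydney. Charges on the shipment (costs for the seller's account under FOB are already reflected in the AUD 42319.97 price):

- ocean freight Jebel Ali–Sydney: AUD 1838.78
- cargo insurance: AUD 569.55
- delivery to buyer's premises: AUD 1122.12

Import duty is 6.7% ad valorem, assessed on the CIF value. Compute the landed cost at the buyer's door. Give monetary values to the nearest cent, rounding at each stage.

FOB: the seller bears costs until goods are on board at the origin port; the buyer bears freight, insurance and all costs thereafter.
CIF value = FOB price + freight + insurance = 42319.97 + 1838.78 + 569.55 = 44728.30
Import duty = 44728.30 × 6.7% = 2996.80
Buyer bears: freight 1838.78 + insurance 569.55 + delivery 1122.12 + duty 2996.80 = 6527.25
Landed cost = invoice 42319.97 + 6527.25 = 48847.22

Total landed cost: AUD 48847.22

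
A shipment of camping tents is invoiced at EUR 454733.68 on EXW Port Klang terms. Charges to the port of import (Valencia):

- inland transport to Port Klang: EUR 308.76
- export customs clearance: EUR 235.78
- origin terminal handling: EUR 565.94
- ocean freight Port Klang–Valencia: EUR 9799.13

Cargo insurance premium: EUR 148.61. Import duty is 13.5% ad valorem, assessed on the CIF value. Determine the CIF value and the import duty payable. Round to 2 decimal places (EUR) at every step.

CIF value: EUR 465791.90; import duty: EUR 62881.91

CIF = EXW price + pre-shipment costs + freight + insurance
CIF = 454733.68 + 308.76 + 235.78 + 565.94 + 9799.13 + 148.61 = 465791.90
Import duty = 465791.90 × 13.5% = 62881.91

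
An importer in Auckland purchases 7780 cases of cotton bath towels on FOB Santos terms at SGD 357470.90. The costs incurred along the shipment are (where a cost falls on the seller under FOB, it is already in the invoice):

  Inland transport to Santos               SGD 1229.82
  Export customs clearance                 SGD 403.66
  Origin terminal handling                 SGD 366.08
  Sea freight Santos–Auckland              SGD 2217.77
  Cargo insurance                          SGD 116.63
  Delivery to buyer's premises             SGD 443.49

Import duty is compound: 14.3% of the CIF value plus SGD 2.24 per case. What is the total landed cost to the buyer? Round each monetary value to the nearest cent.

Total landed cost: SGD 429128.15

FOB: the seller bears costs until goods are on board at the origin port; the buyer bears freight, insurance and all costs thereafter.
Already in the invoice (seller's account under FOB): inland to port, export clearance, origin terminal — exclude.
CIF value = FOB price + freight + insurance = 357470.90 + 2217.77 + 116.63 = 359805.30
Ad valorem component: 359805.30 × 14.3% = 51452.16
Specific component: 7780 × 2.24 = 17427.20
Import duty = 51452.16 + 17427.20 = 68879.36
Buyer bears: freight 2217.77 + insurance 116.63 + delivery 443.49 + duty 68879.36 = 71657.25
Landed cost = invoice 357470.90 + 71657.25 = 429128.15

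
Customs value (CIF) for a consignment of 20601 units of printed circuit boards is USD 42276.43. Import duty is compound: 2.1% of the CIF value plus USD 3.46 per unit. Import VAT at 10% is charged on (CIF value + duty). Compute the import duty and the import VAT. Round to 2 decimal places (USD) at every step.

Import duty: USD 72167.27; import VAT: USD 11444.37

Ad valorem component: 42276.43 × 2.1% = 887.81
Specific component: 20601 × 3.46 = 71279.46
Import duty = 887.81 + 71279.46 = 72167.27
VAT base = CIF + duty = 42276.43 + 72167.27 = 114443.70
Import VAT = 114443.70 × 10% = 11444.37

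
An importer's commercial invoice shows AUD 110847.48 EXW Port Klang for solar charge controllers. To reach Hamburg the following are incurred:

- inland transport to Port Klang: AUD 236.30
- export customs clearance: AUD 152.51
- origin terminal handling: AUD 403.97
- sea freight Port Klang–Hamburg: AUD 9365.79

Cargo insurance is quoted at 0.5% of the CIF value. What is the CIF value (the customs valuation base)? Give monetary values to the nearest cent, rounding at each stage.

CIF value: AUD 121614.12

Let C be the CIF value. C = EXW price + pre-shipment costs + freight + 0.5% × C
C − 0.5% × C = 110847.48 + 236.30 + 152.51 + 403.97 + 9365.79
0.995 × C = 121006.05
C = 121006.05 / 0.995 = 121614.12
Insurance premium = 0.5% × 121614.12 = 608.07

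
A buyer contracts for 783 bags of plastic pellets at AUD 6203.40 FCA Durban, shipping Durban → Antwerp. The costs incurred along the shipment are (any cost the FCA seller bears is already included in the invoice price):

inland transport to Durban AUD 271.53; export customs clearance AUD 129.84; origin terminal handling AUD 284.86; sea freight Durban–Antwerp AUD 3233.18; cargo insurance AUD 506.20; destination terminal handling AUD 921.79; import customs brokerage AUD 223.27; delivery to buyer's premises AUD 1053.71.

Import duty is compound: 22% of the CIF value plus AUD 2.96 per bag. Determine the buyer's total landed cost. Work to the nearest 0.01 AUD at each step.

Total landed cost: AUD 16994.17

FCA: the seller delivers export-cleared goods to the carrier; the buyer bears costs from that point.
Already in the invoice (seller's account under FCA): inland to port, export clearance — exclude.
CIF value = FCA price + origin terminal + freight + insurance = 6203.40 + 284.86 + 3233.18 + 506.20 = 10227.64
Ad valorem component: 10227.64 × 22% = 2250.08
Specific component: 783 × 2.96 = 2317.68
Import duty = 2250.08 + 2317.68 = 4567.76
Buyer bears: origin terminal 284.86 + freight 3233.18 + insurance 506.20 + destination terminal 921.79 + brokerage 223.27 + delivery 1053.71 + duty 4567.76 = 10790.77
Landed cost = invoice 6203.40 + 10790.77 = 16994.17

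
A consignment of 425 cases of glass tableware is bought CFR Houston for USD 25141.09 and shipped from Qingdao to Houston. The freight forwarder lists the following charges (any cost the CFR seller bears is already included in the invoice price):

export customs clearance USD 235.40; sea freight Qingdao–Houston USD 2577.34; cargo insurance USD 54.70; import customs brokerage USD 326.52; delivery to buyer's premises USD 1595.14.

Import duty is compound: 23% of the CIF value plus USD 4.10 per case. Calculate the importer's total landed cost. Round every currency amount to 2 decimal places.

CFR: the seller pays costs through ocean freight to the destination port, but not insurance.
Already in the invoice (seller's account under CFR): export clearance, freight — exclude.
CIF value = CFR price + insurance = 25141.09 + 54.70 = 25195.79
Ad valorem component: 25195.79 × 23% = 5795.03
Specific component: 425 × 4.10 = 1742.50
Import duty = 5795.03 + 1742.50 = 7537.53
Buyer bears: insurance 54.70 + brokerage 326.52 + delivery 1595.14 + duty 7537.53 = 9513.89
Landed cost = invoice 25141.09 + 9513.89 = 34654.98

Total landed cost: USD 34654.98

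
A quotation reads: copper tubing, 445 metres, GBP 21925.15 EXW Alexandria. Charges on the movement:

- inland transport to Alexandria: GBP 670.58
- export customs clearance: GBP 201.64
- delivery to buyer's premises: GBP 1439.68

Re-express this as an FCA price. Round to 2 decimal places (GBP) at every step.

Not relevant to the conversion: delivery — on the buyer under both terms; not part of either seller's price.
From EXW to FCA, the seller additionally bears: inland to port, export clearance.
FCA price = 21925.15 + 670.58 + 201.64 = 22797.37

FCA price: GBP 22797.37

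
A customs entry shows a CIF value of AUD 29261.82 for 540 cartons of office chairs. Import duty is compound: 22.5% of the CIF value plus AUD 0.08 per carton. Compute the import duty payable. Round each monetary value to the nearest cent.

Ad valorem component: 29261.82 × 22.5% = 6583.91
Specific component: 540 × 0.08 = 43.20
Import duty = 6583.91 + 43.20 = 6627.11

Import duty: AUD 6627.11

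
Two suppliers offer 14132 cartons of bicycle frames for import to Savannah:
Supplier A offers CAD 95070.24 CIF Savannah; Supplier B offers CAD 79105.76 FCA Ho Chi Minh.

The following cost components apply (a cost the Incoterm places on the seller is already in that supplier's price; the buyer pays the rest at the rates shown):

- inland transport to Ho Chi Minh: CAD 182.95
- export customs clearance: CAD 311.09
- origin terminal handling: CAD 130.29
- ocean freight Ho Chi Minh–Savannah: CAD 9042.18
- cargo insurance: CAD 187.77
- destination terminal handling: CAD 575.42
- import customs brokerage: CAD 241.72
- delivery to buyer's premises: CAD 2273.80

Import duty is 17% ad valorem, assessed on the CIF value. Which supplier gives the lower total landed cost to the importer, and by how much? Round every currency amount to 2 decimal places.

Supplier B is cheaper by CAD 7726.96

Supplier A (CIF):
The CIF price already equals the CIF value: 95070.24
Import duty = 95070.24 × 17% = 16161.94
Buyer bears (A): 575.42 + 241.72 + 2273.80 = 3090.94
Landed cost (A) = invoice 95070.24 + 3090.94 + duty 16161.94 = 114323.12
Supplier B (FCA):
CIF value = FCA price + origin terminal + freight + insurance = 79105.76 + 130.29 + 9042.18 + 187.77 = 88466.00
Import duty = 88466.00 × 17% = 15039.22
Buyer bears (B): 130.29 + 9042.18 + 187.77 + 575.42 + 241.72 + 2273.80 = 12451.18
Landed cost (B) = invoice 79105.76 + 12451.18 + duty 15039.22 = 106596.16
Difference = |114323.12 − 106596.16| = 7726.96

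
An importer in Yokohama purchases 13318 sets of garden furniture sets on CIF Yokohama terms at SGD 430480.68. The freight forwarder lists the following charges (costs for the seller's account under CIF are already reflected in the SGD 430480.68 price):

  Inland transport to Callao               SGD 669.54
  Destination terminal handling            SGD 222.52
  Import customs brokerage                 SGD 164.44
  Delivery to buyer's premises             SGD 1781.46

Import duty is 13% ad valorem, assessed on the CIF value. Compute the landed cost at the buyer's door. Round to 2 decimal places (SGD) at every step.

CIF: the seller pays costs through ocean freight and marine insurance to the destination port.
Already in the invoice (seller's account under CIF): inland to port — exclude.
The CIF price already equals the CIF value: 430480.68
Import duty = 430480.68 × 13% = 55962.49
Buyer bears: destination terminal 222.52 + brokerage 164.44 + delivery 1781.46 + duty 55962.49 = 58130.91
Landed cost = invoice 430480.68 + 58130.91 = 488611.59

Total landed cost: SGD 488611.59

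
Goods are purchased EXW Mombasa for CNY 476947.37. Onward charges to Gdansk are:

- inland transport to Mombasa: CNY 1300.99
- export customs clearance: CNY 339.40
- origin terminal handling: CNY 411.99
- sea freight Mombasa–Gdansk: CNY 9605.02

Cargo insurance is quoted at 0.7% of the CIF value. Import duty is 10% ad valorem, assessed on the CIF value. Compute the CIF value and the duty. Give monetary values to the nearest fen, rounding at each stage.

Let C be the CIF value. C = EXW price + pre-shipment costs + freight + 0.7% × C
C − 0.7% × C = 476947.37 + 1300.99 + 339.40 + 411.99 + 9605.02
0.993 × C = 488604.77
C = 488604.77 / 0.993 = 492049.11
Insurance premium = 0.7% × 492049.11 = 3444.34
Import duty = 492049.11 × 10% = 49204.91

CIF value: CNY 492049.11; import duty: CNY 49204.91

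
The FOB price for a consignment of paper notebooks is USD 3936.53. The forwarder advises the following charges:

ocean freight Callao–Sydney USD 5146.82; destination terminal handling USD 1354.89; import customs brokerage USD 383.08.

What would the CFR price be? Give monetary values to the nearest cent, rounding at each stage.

CFR price: USD 9083.35

Not relevant to the conversion: destination terminal, brokerage — on the buyer under both terms; not part of either seller's price.
From FOB to CFR, the seller additionally bears: freight.
CFR price = 3936.53 + 5146.82 = 9083.35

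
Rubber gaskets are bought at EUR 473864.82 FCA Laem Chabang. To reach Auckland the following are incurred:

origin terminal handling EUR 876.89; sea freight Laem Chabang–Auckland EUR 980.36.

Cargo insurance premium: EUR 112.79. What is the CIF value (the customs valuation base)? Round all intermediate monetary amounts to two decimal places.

CIF value: EUR 475834.86

CIF = FCA price + pre-shipment costs + freight + insurance
CIF = 473864.82 + 876.89 + 980.36 + 112.79 = 475834.86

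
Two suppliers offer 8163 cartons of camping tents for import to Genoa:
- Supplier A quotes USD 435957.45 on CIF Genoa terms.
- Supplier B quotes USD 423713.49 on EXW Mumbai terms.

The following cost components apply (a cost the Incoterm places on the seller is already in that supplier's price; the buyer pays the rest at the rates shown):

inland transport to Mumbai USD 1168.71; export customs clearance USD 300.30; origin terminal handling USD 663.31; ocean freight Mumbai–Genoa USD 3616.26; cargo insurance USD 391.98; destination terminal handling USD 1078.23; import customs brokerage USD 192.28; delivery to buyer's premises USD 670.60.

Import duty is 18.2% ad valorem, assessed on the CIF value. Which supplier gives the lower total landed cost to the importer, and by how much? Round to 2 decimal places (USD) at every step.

Supplier A (CIF):
The CIF price already equals the CIF value: 435957.45
Import duty = 435957.45 × 18.2% = 79344.26
Buyer bears (A): 1078.23 + 192.28 + 670.60 = 1941.11
Landed cost (A) = invoice 435957.45 + 1941.11 + duty 79344.26 = 517242.82
Supplier B (EXW):
CIF value = EXW price + inland to port + export clearance + origin terminal + freight + insurance = 423713.49 + 1168.71 + 300.30 + 663.31 + 3616.26 + 391.98 = 429854.05
Import duty = 429854.05 × 18.2% = 78233.44
Buyer bears (B): 1168.71 + 300.30 + 663.31 + 3616.26 + 391.98 + 1078.23 + 192.28 + 670.60 = 8081.67
Landed cost (B) = invoice 423713.49 + 8081.67 + duty 78233.44 = 510028.60
Difference = |517242.82 − 510028.60| = 7214.22

Supplier B is cheaper by USD 7214.22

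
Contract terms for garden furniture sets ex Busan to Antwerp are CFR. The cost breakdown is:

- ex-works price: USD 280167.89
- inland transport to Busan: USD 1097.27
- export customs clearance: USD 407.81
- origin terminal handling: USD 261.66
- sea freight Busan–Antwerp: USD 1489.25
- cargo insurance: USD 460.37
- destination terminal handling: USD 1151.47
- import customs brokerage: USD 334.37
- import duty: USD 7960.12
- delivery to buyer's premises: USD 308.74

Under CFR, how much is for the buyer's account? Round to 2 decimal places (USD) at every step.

Buyer's account: USD 10215.07

CFR: the seller pays costs through ocean freight to the destination port, but not insurance.
Seller's account: goods 280167.89 + inland to port 1097.27 + export clearance 407.81 + origin terminal 261.66 + freight 1489.25 = 283423.88
Buyer's account: insurance 460.37 + destination terminal 1151.47 + brokerage 334.37 + duty 7960.12 + delivery 308.74 = 10215.07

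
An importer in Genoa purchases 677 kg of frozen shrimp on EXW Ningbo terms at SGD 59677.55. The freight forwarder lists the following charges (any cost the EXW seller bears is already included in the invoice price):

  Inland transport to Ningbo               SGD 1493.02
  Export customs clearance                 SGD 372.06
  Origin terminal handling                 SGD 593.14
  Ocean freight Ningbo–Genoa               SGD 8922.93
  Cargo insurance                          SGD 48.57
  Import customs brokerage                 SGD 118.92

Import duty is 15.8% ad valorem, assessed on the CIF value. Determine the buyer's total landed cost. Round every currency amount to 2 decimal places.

Total landed cost: SGD 82461.14

EXW: the seller makes goods available at their premises; the buyer bears all onward costs.
CIF value = EXW price + inland to port + export clearance + origin terminal + freight + insurance = 59677.55 + 1493.02 + 372.06 + 593.14 + 8922.93 + 48.57 = 71107.27
Import duty = 71107.27 × 15.8% = 11234.95
Buyer bears: inland to port 1493.02 + export clearance 372.06 + origin terminal 593.14 + freight 8922.93 + insurance 48.57 + brokerage 118.92 + duty 11234.95 = 22783.59
Landed cost = invoice 59677.55 + 22783.59 = 82461.14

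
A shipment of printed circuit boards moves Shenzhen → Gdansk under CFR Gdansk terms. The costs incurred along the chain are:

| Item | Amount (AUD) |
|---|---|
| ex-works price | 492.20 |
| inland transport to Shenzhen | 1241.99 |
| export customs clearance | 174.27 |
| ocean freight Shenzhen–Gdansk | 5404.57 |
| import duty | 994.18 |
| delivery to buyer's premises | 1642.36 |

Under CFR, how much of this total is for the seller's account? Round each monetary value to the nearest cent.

Seller's account: AUD 7313.03

CFR: the seller pays costs through ocean freight to the destination port, but not insurance.
Seller's account: goods 492.20 + inland to port 1241.99 + export clearance 174.27 + freight 5404.57 = 7313.03
Buyer's account: duty 994.18 + delivery 1642.36 = 2636.54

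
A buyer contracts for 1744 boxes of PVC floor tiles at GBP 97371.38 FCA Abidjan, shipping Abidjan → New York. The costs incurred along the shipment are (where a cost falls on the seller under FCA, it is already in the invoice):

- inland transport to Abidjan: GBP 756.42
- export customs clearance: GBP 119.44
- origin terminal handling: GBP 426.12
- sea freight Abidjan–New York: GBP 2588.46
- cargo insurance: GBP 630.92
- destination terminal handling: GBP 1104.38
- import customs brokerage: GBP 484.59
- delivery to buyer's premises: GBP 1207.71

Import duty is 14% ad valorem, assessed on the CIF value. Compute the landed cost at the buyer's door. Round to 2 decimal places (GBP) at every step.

FCA: the seller delivers export-cleared goods to the carrier; the buyer bears costs from that point.
Already in the invoice (seller's account under FCA): inland to port, export clearance — exclude.
CIF value = FCA price + origin terminal + freight + insurance = 97371.38 + 426.12 + 2588.46 + 630.92 = 101016.88
Import duty = 101016.88 × 14% = 14142.36
Buyer bears: origin terminal 426.12 + freight 2588.46 + insurance 630.92 + destination terminal 1104.38 + brokerage 484.59 + delivery 1207.71 + duty 14142.36 = 20584.54
Landed cost = invoice 97371.38 + 20584.54 = 117955.92

Total landed cost: GBP 117955.92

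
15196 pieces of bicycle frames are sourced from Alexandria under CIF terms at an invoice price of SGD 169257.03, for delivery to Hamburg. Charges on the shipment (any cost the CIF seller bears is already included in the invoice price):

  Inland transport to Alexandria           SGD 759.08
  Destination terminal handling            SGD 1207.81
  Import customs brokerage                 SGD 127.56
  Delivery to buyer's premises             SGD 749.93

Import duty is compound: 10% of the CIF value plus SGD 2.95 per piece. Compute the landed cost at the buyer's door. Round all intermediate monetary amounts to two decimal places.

Total landed cost: SGD 233096.23

CIF: the seller pays costs through ocean freight and marine insurance to the destination port.
Already in the invoice (seller's account under CIF): inland to port — exclude.
The CIF price already equals the CIF value: 169257.03
Ad valorem component: 169257.03 × 10% = 16925.70
Specific component: 15196 × 2.95 = 44828.20
Import duty = 16925.70 + 44828.20 = 61753.90
Buyer bears: destination terminal 1207.81 + brokerage 127.56 + delivery 749.93 + duty 61753.90 = 63839.20
Landed cost = invoice 169257.03 + 63839.20 = 233096.23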